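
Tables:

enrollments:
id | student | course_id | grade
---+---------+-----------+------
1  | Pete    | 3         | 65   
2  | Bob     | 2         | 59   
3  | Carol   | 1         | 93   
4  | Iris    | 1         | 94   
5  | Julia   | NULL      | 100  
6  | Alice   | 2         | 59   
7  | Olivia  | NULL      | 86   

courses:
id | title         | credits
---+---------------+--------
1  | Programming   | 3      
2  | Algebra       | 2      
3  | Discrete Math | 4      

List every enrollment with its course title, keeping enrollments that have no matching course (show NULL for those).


LEFT JOIN keeps every row from enrollments (the left table); where course_id has no match in courses, the course columns become NULL. Walk through each enrollment:
  - enrollment 1 (Pete): course_id=3 -> matches Discrete Math
  - enrollment 2 (Bob): course_id=2 -> matches Algebra
  - enrollment 3 (Carol): course_id=1 -> matches Programming
  - enrollment 4 (Iris): course_id=1 -> matches Programming
  - enrollment 5 (Julia): course_id=NULL, no match -> kept with NULL
  - enrollment 6 (Alice): course_id=2 -> matches Algebra
  - enrollment 7 (Olivia): course_id=NULL, no match -> kept with NULL
All 7 rows appear; 2 have NULL course.

SQL:
SELECT a.student, b.title AS course
FROM enrollments a
LEFT JOIN courses b ON a.course_id = b.id

Result:
student | course       
--------+--------------
Pete    | Discrete Math
Bob     | Algebra      
Carol   | Programming  
Iris    | Programming  
Julia   | NULL         
Alice   | Algebra      
Olivia  | NULL         


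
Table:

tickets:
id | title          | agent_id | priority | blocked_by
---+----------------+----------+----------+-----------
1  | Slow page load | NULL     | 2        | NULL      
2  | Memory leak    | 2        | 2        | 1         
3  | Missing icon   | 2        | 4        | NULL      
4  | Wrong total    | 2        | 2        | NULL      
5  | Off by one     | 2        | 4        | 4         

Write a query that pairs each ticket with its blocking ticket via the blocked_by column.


This is a self-join: tickets is joined to a second copy of itself, matching each row's blocked_by to another row's id. Use LEFT JOIN so rows with blocked_by=NULL are kept.
  - ticket 1 (Slow page load): blocked_by=NULL -> NULL
  - ticket 2 (Memory leak): blocked_by=1 -> Slow page load
  - ticket 3 (Missing icon): blocked_by=NULL -> NULL
  - ticket 4 (Wrong total): blocked_by=NULL -> NULL
  - ticket 5 (Off by one): blocked_by=4 -> Wrong total

SQL:
SELECT a.title AS item, b.title AS blocked_by
FROM tickets a
LEFT JOIN tickets b ON a.blocked_by = b.id

Result:
item           | blocked_by    
---------------+---------------
Slow page load | NULL          
Memory leak    | Slow page load
Missing icon   | NULL          
Wrong total    | NULL          
Off by one     | Wrong total   


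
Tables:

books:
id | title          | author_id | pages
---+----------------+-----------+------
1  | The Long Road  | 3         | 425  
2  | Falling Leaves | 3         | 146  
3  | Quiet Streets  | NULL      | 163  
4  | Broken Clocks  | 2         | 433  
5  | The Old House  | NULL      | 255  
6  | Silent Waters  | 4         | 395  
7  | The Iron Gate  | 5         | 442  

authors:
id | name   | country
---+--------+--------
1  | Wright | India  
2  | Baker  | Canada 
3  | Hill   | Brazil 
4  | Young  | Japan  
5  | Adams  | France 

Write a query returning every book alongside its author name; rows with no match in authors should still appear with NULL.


LEFT JOIN keeps every row from books (the left table); where author_id has no match in authors, the author columns become NULL. Walk through each book:
  - book 1 (The Long Road): author_id=3 -> matches Hill
  - book 2 (Falling Leaves): author_id=3 -> matches Hill
  - book 3 (Quiet Streets): author_id=NULL, no match -> kept with NULL
  - book 4 (Broken Clocks): author_id=2 -> matches Baker
  - book 5 (The Old House): author_id=NULL, no match -> kept with NULL
  - book 6 (Silent Waters): author_id=4 -> matches Young
  - book 7 (The Iron Gate): author_id=5 -> matches Adams
All 7 rows appear; 2 have NULL author.

SQL:
SELECT a.title, b.name AS author
FROM books a
LEFT JOIN authors b ON a.author_id = b.id

Result:
title          | author
---------------+-------
The Long Road  | Hill  
Falling Leaves | Hill  
Quiet Streets  | NULL  
Broken Clocks  | Baker 
The Old House  | NULL  
Silent Waters  | Young 
The Iron Gate  | Adams 


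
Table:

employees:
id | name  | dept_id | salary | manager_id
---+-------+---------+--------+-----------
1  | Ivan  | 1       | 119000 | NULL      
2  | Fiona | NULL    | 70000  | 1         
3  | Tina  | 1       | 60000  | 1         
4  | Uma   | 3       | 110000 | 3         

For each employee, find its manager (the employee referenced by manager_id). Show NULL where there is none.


This is a self-join: employees is joined to a second copy of itself, matching each row's manager_id to another row's id. Use LEFT JOIN so rows with manager_id=NULL are kept.
  - employee 1 (Ivan): manager_id=NULL -> NULL
  - employee 2 (Fiona): manager_id=1 -> Ivan
  - employee 3 (Tina): manager_id=1 -> Ivan
  - employee 4 (Uma): manager_id=3 -> Tina

SQL:
SELECT a.name AS item, b.name AS manager
FROM employees a
LEFT JOIN employees b ON a.manager_id = b.id

Result:
item  | manager
------+--------
Ivan  | NULL   
Fiona | Ivan   
Tina  | Ivan   
Uma   | Tina   


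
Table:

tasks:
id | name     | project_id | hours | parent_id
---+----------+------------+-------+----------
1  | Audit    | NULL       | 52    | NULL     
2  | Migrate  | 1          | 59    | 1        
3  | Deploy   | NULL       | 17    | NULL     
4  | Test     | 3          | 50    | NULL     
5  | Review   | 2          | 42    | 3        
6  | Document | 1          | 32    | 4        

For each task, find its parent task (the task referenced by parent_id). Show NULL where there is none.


This is a self-join: tasks is joined to a second copy of itself, matching each row's parent_id to another row's id. Use LEFT JOIN so rows with parent_id=NULL are kept.
  - task 1 (Audit): parent_id=NULL -> NULL
  - task 2 (Migrate): parent_id=1 -> Audit
  - task 3 (Deploy): parent_id=NULL -> NULL
  - task 4 (Test): parent_id=NULL -> NULL
  - task 5 (Review): parent_id=3 -> Deploy
  - task 6 (Document): parent_id=4 -> Test

SQL:
SELECT a.name AS item, b.name AS parent
FROM tasks a
LEFT JOIN tasks b ON a.parent_id = b.id

Result:
item     | parent
---------+-------
Audit    | NULL  
Migrate  | Audit 
Deploy   | NULL  
Test     | NULL  
Review   | Deploy
Document | Test  


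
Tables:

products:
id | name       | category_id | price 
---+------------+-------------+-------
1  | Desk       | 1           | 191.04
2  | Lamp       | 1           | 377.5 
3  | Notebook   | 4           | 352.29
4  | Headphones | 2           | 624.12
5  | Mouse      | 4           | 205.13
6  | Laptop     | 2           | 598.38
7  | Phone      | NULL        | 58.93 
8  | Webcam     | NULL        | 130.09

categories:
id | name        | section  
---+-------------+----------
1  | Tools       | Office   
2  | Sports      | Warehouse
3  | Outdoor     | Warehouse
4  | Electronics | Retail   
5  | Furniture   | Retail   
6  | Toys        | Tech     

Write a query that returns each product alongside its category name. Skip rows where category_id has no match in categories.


INNER JOIN keeps only products rows whose category_id matches an id in categories. Walk through each product:
  - product 1 (Desk): category_id=1 -> matches Tools
  - product 2 (Lamp): category_id=1 -> matches Tools
  - product 3 (Notebook): category_id=4 -> matches Electronics
  - product 4 (Headphones): category_id=2 -> matches Sports
  - product 5 (Mouse): category_id=4 -> matches Electronics
  - product 6 (Laptop): category_id=2 -> matches Sports
  - product 7 (Phone): category_id=NULL, no match -> dropped
  - product 8 (Webcam): category_id=NULL, no match -> dropped
So 2 of 8 rows are dropped.

SQL:
SELECT a.name, b.name AS category
FROM products a
INNER JOIN categories b ON a.category_id = b.id

Result:
name       | category   
-----------+------------
Desk       | Tools      
Lamp       | Tools      
Notebook   | Electronics
Headphones | Sports     
Mouse      | Electronics
Laptop     | Sports     


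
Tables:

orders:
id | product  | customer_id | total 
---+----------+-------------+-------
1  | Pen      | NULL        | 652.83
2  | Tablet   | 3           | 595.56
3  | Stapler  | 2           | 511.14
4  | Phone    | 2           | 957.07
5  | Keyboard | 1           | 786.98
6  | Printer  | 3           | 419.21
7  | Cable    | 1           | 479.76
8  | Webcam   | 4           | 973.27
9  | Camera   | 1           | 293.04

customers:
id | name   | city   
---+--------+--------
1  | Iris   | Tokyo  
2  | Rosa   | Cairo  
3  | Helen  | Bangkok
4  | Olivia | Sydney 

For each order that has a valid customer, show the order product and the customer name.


INNER JOIN keeps only orders rows whose customer_id matches an id in customers. Walk through each order:
  - order 1 (Pen): customer_id=NULL, no match -> dropped
  - order 2 (Tablet): customer_id=3 -> matches Helen
  - order 3 (Stapler): customer_id=2 -> matches Rosa
  - order 4 (Phone): customer_id=2 -> matches Rosa
  - order 5 (Keyboard): customer_id=1 -> matches Iris
  - order 6 (Printer): customer_id=3 -> matches Helen
  - order 7 (Cable): customer_id=1 -> matches Iris
  - order 8 (Webcam): customer_id=4 -> matches Olivia
  - order 9 (Camera): customer_id=1 -> matches Iris
So 1 of 9 rows is dropped.

SQL:
SELECT a.product, b.name AS customer
FROM orders a
INNER JOIN customers b ON a.customer_id = b.id

Result:
product  | customer
---------+---------
Tablet   | Helen   
Stapler  | Rosa    
Phone    | Rosa    
Keyboard | Iris    
Printer  | Helen   
Cable    | Iris    
Webcam   | Olivia  
Camera   | Iris    


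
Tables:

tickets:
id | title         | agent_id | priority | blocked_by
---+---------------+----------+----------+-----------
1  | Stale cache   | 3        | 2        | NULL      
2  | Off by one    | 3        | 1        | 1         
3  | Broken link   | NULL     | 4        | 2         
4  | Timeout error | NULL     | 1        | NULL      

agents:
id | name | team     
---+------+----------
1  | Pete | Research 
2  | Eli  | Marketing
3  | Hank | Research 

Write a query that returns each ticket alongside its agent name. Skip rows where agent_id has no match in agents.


INNER JOIN keeps only tickets rows whose agent_id matches an id in agents. Walk through each ticket:
  - ticket 1 (Stale cache): agent_id=3 -> matches Hank
  - ticket 2 (Off by one): agent_id=3 -> matches Hank
  - ticket 3 (Broken link): agent_id=NULL, no match -> dropped
  - ticket 4 (Timeout error): agent_id=NULL, no match -> dropped
So 2 of 4 rows are dropped.

SQL:
SELECT a.title, b.name AS agent
FROM tickets a
INNER JOIN agents b ON a.agent_id = b.id

Result:
title       | agent
------------+------
Stale cache | Hank 
Off by one  | Hank 


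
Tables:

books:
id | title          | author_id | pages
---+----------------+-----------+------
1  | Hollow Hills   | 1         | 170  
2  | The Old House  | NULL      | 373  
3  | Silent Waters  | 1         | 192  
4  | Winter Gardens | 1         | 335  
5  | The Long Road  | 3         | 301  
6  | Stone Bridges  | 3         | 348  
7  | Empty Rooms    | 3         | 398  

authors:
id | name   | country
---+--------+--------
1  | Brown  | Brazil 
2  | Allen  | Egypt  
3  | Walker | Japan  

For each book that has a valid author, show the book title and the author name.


INNER JOIN keeps only books rows whose author_id matches an id in authors. Walk through each book:
  - book 1 (Hollow Hills): author_id=1 -> matches Brown
  - book 2 (The Old House): author_id=NULL, no match -> dropped
  - book 3 (Silent Waters): author_id=1 -> matches Brown
  - book 4 (Winter Gardens): author_id=1 -> matches Brown
  - book 5 (The Long Road): author_id=3 -> matches Walker
  - book 6 (Stone Bridges): author_id=3 -> matches Walker
  - book 7 (Empty Rooms): author_id=3 -> matches Walker
So 1 of 7 rows is dropped.

SQL:
SELECT a.title, b.name AS author
FROM books a
INNER JOIN authors b ON a.author_id = b.id

Result:
title          | author
---------------+-------
Hollow Hills   | Brown 
Silent Waters  | Brown 
Winter Gardens | Brown 
The Long Road  | Walker
Stone Bridges  | Walker
Empty Rooms    | Walker


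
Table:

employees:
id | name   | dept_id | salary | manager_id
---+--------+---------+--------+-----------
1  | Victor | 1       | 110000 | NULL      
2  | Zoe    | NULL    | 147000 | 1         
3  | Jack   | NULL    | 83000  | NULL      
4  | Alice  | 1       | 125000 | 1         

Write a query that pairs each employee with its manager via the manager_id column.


This is a self-join: employees is joined to a second copy of itself, matching each row's manager_id to another row's id. Use LEFT JOIN so rows with manager_id=NULL are kept.
  - employee 1 (Victor): manager_id=NULL -> NULL
  - employee 2 (Zoe): manager_id=1 -> Victor
  - employee 3 (Jack): manager_id=NULL -> NULL
  - employee 4 (Alice): manager_id=1 -> Victor

SQL:
SELECT a.name AS item, b.name AS manager
FROM employees a
LEFT JOIN employees b ON a.manager_id = b.id

Result:
item   | manager
-------+--------
Victor | NULL   
Zoe    | Victor 
Jack   | NULL   
Alice  | Victor 


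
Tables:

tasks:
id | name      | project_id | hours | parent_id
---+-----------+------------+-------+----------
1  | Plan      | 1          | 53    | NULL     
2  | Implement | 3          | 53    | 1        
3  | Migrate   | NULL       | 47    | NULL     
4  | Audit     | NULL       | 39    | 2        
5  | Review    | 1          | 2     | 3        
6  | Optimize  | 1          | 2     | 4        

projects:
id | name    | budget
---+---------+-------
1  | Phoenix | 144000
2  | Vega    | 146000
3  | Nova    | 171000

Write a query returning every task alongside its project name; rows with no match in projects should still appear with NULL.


LEFT JOIN keeps every row from tasks (the left table); where project_id has no match in projects, the project columns become NULL. Walk through each task:
  - task 1 (Plan): project_id=1 -> matches Phoenix
  - task 2 (Implement): project_id=3 -> matches Nova
  - task 3 (Migrate): project_id=NULL, no match -> kept with NULL
  - task 4 (Audit): project_id=NULL, no match -> kept with NULL
  - task 5 (Review): project_id=1 -> matches Phoenix
  - task 6 (Optimize): project_id=1 -> matches Phoenix
All 6 rows appear; 2 have NULL project.

SQL:
SELECT a.name, b.name AS project
FROM tasks a
LEFT JOIN projects b ON a.project_id = b.id

Result:
name      | project
----------+--------
Plan      | Phoenix
Implement | Nova   
Migrate   | NULL   
Audit     | NULL   
Review    | Phoenix
Optimize  | Phoenix


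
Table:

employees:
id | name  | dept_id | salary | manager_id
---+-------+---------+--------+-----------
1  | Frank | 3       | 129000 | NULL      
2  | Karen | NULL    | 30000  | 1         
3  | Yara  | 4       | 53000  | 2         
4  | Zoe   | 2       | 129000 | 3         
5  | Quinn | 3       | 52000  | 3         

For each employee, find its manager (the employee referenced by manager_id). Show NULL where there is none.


This is a self-join: employees is joined to a second copy of itself, matching each row's manager_id to another row's id. Use LEFT JOIN so rows with manager_id=NULL are kept.
  - employee 1 (Frank): manager_id=NULL -> NULL
  - employee 2 (Karen): manager_id=1 -> Frank
  - employee 3 (Yara): manager_id=2 -> Karen
  - employee 4 (Zoe): manager_id=3 -> Yara
  - employee 5 (Quinn): manager_id=3 -> Yara

SQL:
SELECT a.name AS item, b.name AS manager
FROM employees a
LEFT JOIN employees b ON a.manager_id = b.id

Result:
item  | manager
------+--------
Frank | NULL   
Karen | Frank  
Yara  | Karen  
Zoe   | Yara   
Quinn | Yara   


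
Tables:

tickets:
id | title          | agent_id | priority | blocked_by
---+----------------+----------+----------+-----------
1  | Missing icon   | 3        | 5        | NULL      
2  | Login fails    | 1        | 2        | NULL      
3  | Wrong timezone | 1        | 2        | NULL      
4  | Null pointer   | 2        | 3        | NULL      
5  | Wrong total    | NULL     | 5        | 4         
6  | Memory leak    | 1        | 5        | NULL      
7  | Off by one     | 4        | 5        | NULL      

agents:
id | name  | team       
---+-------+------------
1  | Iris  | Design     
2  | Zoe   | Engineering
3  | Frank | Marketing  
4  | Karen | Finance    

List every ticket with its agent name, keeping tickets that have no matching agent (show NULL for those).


LEFT JOIN keeps every row from tickets (the left table); where agent_id has no match in agents, the agent columns become NULL. Walk through each ticket:
  - ticket 1 (Missing icon): agent_id=3 -> matches Frank
  - ticket 2 (Login fails): agent_id=1 -> matches Iris
  - ticket 3 (Wrong timezone): agent_id=1 -> matches Iris
  - ticket 4 (Null pointer): agent_id=2 -> matches Zoe
  - ticket 5 (Wrong total): agent_id=NULL, no match -> kept with NULL
  - ticket 6 (Memory leak): agent_id=1 -> matches Iris
  - ticket 7 (Off by one): agent_id=4 -> matches Karen
All 7 rows appear; 1 has NULL agent.

SQL:
SELECT a.title, b.name AS agent
FROM tickets a
LEFT JOIN agents b ON a.agent_id = b.id

Result:
title          | agent
---------------+------
Missing icon   | Frank
Login fails    | Iris 
Wrong timezone | Iris 
Null pointer   | Zoe  
Wrong total    | NULL 
Memory leak    | Iris 
Off by one     | Karen


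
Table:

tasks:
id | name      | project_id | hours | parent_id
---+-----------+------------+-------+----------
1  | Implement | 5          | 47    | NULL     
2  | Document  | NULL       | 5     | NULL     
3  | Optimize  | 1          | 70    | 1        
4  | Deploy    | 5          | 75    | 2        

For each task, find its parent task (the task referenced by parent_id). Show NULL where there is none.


This is a self-join: tasks is joined to a second copy of itself, matching each row's parent_id to another row's id. Use LEFT JOIN so rows with parent_id=NULL are kept.
  - task 1 (Implement): parent_id=NULL -> NULL
  - task 2 (Document): parent_id=NULL -> NULL
  - task 3 (Optimize): parent_id=1 -> Implement
  - task 4 (Deploy): parent_id=2 -> Document

SQL:
SELECT a.name AS item, b.name AS parent
FROM tasks a
LEFT JOIN tasks b ON a.parent_id = b.id

Result:
item      | parent   
----------+----------
Implement | NULL     
Document  | NULL     
Optimize  | Implement
Deploy    | Document 


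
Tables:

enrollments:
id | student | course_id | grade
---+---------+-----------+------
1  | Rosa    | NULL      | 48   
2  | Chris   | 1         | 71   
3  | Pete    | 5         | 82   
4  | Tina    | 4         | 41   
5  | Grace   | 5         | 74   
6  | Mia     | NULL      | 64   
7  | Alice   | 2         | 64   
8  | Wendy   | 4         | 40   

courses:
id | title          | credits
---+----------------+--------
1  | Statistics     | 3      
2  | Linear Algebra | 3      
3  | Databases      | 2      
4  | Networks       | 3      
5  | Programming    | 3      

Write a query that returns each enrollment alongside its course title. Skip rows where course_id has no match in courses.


INNER JOIN keeps only enrollments rows whose course_id matches an id in courses. Walk through each enrollment:
  - enrollment 1 (Rosa): course_id=NULL, no match -> dropped
  - enrollment 2 (Chris): course_id=1 -> matches Statistics
  - enrollment 3 (Pete): course_id=5 -> matches Programming
  - enrollment 4 (Tina): course_id=4 -> matches Networks
  - enrollment 5 (Grace): course_id=5 -> matches Programming
  - enrollment 6 (Mia): course_id=NULL, no match -> dropped
  - enrollment 7 (Alice): course_id=2 -> matches Linear Algebra
  - enrollment 8 (Wendy): course_id=4 -> matches Networks
So 2 of 8 rows are dropped.

SQL:
SELECT a.student, b.title AS course
FROM enrollments a
INNER JOIN courses b ON a.course_id = b.id

Result:
student | course        
--------+---------------
Chris   | Statistics    
Pete    | Programming   
Tina    | Networks      
Grace   | Programming   
Alice   | Linear Algebra
Wendy   | Networks      


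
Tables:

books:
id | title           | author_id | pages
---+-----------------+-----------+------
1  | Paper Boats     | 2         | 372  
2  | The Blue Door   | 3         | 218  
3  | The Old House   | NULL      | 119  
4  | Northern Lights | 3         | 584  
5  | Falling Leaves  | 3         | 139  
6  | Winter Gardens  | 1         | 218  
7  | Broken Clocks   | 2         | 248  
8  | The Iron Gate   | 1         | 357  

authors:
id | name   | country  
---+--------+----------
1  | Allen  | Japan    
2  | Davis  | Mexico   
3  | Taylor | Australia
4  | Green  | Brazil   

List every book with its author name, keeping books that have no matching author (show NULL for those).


LEFT JOIN keeps every row from books (the left table); where author_id has no match in authors, the author columns become NULL. Walk through each book:
  - book 1 (Paper Boats): author_id=2 -> matches Davis
  - book 2 (The Blue Door): author_id=3 -> matches Taylor
  - book 3 (The Old House): author_id=NULL, no match -> kept with NULL
  - book 4 (Northern Lights): author_id=3 -> matches Taylor
  - book 5 (Falling Leaves): author_id=3 -> matches Taylor
  - book 6 (Winter Gardens): author_id=1 -> matches Allen
  - book 7 (Broken Clocks): author_id=2 -> matches Davis
  - book 8 (The Iron Gate): author_id=1 -> matches Allen
All 8 rows appear; 1 has NULL author.

SQL:
SELECT a.title, b.name AS author
FROM books a
LEFT JOIN authors b ON a.author_id = b.id

Result:
title           | author
----------------+-------
Paper Boats     | Davis 
The Blue Door   | Taylor
The Old House   | NULL  
Northern Lights | Taylor
Falling Leaves  | Taylor
Winter Gardens  | Allen 
Broken Clocks   | Davis 
The Iron Gate   | Allen 


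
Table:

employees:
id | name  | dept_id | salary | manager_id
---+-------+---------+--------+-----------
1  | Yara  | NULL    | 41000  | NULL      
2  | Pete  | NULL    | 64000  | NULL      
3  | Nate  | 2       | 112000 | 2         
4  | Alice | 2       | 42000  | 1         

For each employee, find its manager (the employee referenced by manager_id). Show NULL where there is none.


This is a self-join: employees is joined to a second copy of itself, matching each row's manager_id to another row's id. Use LEFT JOIN so rows with manager_id=NULL are kept.
  - employee 1 (Yara): manager_id=NULL -> NULL
  - employee 2 (Pete): manager_id=NULL -> NULL
  - employee 3 (Nate): manager_id=2 -> Pete
  - employee 4 (Alice): manager_id=1 -> Yara

SQL:
SELECT a.name AS item, b.name AS manager
FROM employees a
LEFT JOIN employees b ON a.manager_id = b.id

Result:
item  | manager
------+--------
Yara  | NULL   
Pete  | NULL   
Nate  | Pete   
Alice | Yara   


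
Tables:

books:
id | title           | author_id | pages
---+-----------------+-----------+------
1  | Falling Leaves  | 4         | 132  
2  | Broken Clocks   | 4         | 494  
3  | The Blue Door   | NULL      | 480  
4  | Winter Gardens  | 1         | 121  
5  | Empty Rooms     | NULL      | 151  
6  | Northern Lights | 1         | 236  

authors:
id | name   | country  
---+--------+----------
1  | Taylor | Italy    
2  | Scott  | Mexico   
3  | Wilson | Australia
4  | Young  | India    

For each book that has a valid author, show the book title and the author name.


INNER JOIN keeps only books rows whose author_id matches an id in authors. Walk through each book:
  - book 1 (Falling Leaves): author_id=4 -> matches Young
  - book 2 (Broken Clocks): author_id=4 -> matches Young
  - book 3 (The Blue Door): author_id=NULL, no match -> dropped
  - book 4 (Winter Gardens): author_id=1 -> matches Taylor
  - book 5 (Empty Rooms): author_id=NULL, no match -> dropped
  - book 6 (Northern Lights): author_id=1 -> matches Taylor
So 2 of 6 rows are dropped.

SQL:
SELECT a.title, b.name AS author
FROM books a
INNER JOIN authors b ON a.author_id = b.id

Result:
title           | author
----------------+-------
Falling Leaves  | Young 
Broken Clocks   | Young 
Winter Gardens  | Taylor
Northern Lights | Taylor


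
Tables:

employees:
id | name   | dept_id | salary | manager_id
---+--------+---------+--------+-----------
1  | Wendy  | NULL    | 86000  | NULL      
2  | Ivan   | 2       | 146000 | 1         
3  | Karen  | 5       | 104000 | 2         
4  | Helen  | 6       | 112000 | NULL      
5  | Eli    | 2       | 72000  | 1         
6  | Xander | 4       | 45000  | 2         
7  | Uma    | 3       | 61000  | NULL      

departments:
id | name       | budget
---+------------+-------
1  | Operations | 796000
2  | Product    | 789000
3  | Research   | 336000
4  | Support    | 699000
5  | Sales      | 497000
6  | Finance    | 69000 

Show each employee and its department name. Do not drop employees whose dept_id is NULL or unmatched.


LEFT JOIN keeps every row from employees (the left table); where dept_id has no match in departments, the department columns become NULL. Walk through each employee:
  - employee 1 (Wendy): dept_id=NULL, no match -> kept with NULL
  - employee 2 (Ivan): dept_id=2 -> matches Product
  - employee 3 (Karen): dept_id=5 -> matches Sales
  - employee 4 (Helen): dept_id=6 -> matches Finance
  - employee 5 (Eli): dept_id=2 -> matches Product
  - employee 6 (Xander): dept_id=4 -> matches Support
  - employee 7 (Uma): dept_id=3 -> matches Research
All 7 rows appear; 1 has NULL department.

SQL:
SELECT a.name, b.name AS department
FROM employees a
LEFT JOIN departments b ON a.dept_id = b.id

Result:
name   | department
-------+-----------
Wendy  | NULL      
Ivan   | Product   
Karen  | Sales     
Helen  | Finance   
Eli    | Product   
Xander | Support   
Uma    | Research  


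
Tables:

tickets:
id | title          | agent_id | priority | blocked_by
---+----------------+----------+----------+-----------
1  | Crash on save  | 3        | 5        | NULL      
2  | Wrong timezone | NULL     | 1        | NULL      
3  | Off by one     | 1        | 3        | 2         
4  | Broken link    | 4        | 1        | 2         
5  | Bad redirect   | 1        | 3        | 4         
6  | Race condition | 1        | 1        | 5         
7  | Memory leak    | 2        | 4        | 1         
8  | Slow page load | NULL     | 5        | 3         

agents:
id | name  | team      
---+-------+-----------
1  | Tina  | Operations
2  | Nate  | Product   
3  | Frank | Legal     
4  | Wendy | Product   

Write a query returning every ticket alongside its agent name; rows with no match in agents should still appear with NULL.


LEFT JOIN keeps every row from tickets (the left table); where agent_id has no match in agents, the agent columns become NULL. Walk through each ticket:
  - ticket 1 (Crash on save): agent_id=3 -> matches Frank
  - ticket 2 (Wrong timezone): agent_id=NULL, no match -> kept with NULL
  - ticket 3 (Off by one): agent_id=1 -> matches Tina
  - ticket 4 (Broken link): agent_id=4 -> matches Wendy
  - ticket 5 (Bad redirect): agent_id=1 -> matches Tina
  - ticket 6 (Race condition): agent_id=1 -> matches Tina
  - ticket 7 (Memory leak): agent_id=2 -> matches Nate
  - ticket 8 (Slow page load): agent_id=NULL, no match -> kept with NULL
All 8 rows appear; 2 have NULL agent.

SQL:
SELECT a.title, b.name AS agent
FROM tickets a
LEFT JOIN agents b ON a.agent_id = b.id

Result:
title          | agent
---------------+------
Crash on save  | Frank
Wrong timezone | NULL 
Off by one     | Tina 
Broken link    | Wendy
Bad redirect   | Tina 
Race condition | Tina 
Memory leak    | Nate 
Slow page load | NULL 


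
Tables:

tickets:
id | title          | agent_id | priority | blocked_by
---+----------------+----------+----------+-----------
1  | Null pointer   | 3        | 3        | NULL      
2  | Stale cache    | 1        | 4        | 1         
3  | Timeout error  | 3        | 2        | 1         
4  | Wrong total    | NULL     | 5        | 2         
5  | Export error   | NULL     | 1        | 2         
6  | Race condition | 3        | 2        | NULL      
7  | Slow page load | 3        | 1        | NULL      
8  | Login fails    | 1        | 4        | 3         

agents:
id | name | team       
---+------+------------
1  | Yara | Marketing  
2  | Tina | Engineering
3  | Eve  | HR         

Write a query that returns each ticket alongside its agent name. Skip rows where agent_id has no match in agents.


INNER JOIN keeps only tickets rows whose agent_id matches an id in agents. Walk through each ticket:
  - ticket 1 (Null pointer): agent_id=3 -> matches Eve
  - ticket 2 (Stale cache): agent_id=1 -> matches Yara
  - ticket 3 (Timeout error): agent_id=3 -> matches Eve
  - ticket 4 (Wrong total): agent_id=NULL, no match -> dropped
  - ticket 5 (Export error): agent_id=NULL, no match -> dropped
  - ticket 6 (Race condition): agent_id=3 -> matches Eve
  - ticket 7 (Slow page load): agent_id=3 -> matches Eve
  - ticket 8 (Login fails): agent_id=1 -> matches Yara
So 2 of 8 rows are dropped.

SQL:
SELECT a.title, b.name AS agent
FROM tickets a
INNER JOIN agents b ON a.agent_id = b.id

Result:
title          | agent
---------------+------
Null pointer   | Eve  
Stale cache    | Yara 
Timeout error  | Eve  
Race condition | Eve  
Slow page load | Eve  
Login fails    | Yara 


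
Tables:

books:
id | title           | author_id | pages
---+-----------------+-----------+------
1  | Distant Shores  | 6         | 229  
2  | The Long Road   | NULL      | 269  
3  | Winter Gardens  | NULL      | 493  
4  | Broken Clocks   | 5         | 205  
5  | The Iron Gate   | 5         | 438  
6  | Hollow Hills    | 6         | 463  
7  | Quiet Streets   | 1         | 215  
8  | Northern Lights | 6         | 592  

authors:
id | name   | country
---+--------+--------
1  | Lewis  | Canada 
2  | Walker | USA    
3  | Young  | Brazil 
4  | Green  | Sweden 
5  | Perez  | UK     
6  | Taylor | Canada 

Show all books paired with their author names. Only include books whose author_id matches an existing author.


INNER JOIN keeps only books rows whose author_id matches an id in authors. Walk through each book:
  - book 1 (Distant Shores): author_id=6 -> matches Taylor
  - book 2 (The Long Road): author_id=NULL, no match -> dropped
  - book 3 (Winter Gardens): author_id=NULL, no match -> dropped
  - book 4 (Broken Clocks): author_id=5 -> matches Perez
  - book 5 (The Iron Gate): author_id=5 -> matches Perez
  - book 6 (Hollow Hills): author_id=6 -> matches Taylor
  - book 7 (Quiet Streets): author_id=1 -> matches Lewis
  - book 8 (Northern Lights): author_id=6 -> matches Taylor
So 2 of 8 rows are dropped.

SQL:
SELECT a.title, b.name AS author
FROM books a
INNER JOIN authors b ON a.author_id = b.id

Result:
title           | author
----------------+-------
Distant Shores  | Taylor
Broken Clocks   | Perez 
The Iron Gate   | Perez 
Hollow Hills    | Taylor
Quiet Streets   | Lewis 
Northern Lights | Taylor


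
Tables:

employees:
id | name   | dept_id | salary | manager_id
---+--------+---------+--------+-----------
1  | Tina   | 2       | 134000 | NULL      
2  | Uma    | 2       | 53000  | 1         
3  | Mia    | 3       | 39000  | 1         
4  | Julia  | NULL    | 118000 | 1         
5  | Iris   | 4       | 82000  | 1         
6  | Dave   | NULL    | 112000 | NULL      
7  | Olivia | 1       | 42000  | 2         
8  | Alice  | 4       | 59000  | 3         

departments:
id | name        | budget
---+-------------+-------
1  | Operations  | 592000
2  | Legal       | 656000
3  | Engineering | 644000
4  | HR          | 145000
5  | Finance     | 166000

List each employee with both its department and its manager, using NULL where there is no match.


Two LEFT JOINs from the same base table employees: one to departments via dept_id, one to employees itself via manager_id. Both are LEFT so every employee is preserved.
Match against departments:
  - employee 1 (Tina): dept_id=2 -> matches Legal
  - employee 2 (Uma): dept_id=2 -> matches Legal
  - employee 3 (Mia): dept_id=3 -> matches Engineering
  - employee 4 (Julia): dept_id=NULL, no match -> kept with NULL
  - employee 5 (Iris): dept_id=4 -> matches HR
  - employee 6 (Dave): dept_id=NULL, no match -> kept with NULL
  - employee 7 (Olivia): dept_id=1 -> matches Operations
  - employee 8 (Alice): dept_id=4 -> matches HR
Match against employees (self):
  - employee 1 (Tina): manager_id=NULL -> NULL
  - employee 2 (Uma): manager_id=1 -> Tina
  - employee 3 (Mia): manager_id=1 -> Tina
  - employee 4 (Julia): manager_id=1 -> Tina
  - employee 5 (Iris): manager_id=1 -> Tina
  - employee 6 (Dave): manager_id=NULL -> NULL
  - employee 7 (Olivia): manager_id=2 -> Uma
  - employee 8 (Alice): manager_id=3 -> Mia

SQL:
SELECT a.name, b.name AS department, c.name AS manager
FROM employees a
LEFT JOIN departments b ON a.dept_id = b.id
LEFT JOIN employees c ON a.manager_id = c.id

Result:
name   | department  | manager
-------+-------------+--------
Tina   | Legal       | NULL   
Uma    | Legal       | Tina   
Mia    | Engineering | Tina   
Julia  | NULL        | Tina   
Iris   | HR          | Tina   
Dave   | NULL        | NULL   
Olivia | Operations  | Uma    
Alice  | HR          | Mia    


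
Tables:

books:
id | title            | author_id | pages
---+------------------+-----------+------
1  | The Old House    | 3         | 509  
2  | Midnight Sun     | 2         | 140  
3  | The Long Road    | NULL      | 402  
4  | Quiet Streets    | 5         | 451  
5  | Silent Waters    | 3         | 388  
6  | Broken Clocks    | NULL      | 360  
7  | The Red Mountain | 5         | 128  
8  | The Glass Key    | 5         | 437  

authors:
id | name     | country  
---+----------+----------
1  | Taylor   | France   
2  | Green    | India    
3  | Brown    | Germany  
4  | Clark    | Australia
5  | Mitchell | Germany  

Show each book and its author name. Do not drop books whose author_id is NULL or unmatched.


LEFT JOIN keeps every row from books (the left table); where author_id has no match in authors, the author columns become NULL. Walk through each book:
  - book 1 (The Old House): author_id=3 -> matches Brown
  - book 2 (Midnight Sun): author_id=2 -> matches Green
  - book 3 (The Long Road): author_id=NULL, no match -> kept with NULL
  - book 4 (Quiet Streets): author_id=5 -> matches Mitchell
  - book 5 (Silent Waters): author_id=3 -> matches Brown
  - book 6 (Broken Clocks): author_id=NULL, no match -> kept with NULL
  - book 7 (The Red Mountain): author_id=5 -> matches Mitchell
  - book 8 (The Glass Key): author_id=5 -> matches Mitchell
All 8 rows appear; 2 have NULL author.

SQL:
SELECT a.title, b.name AS author
FROM books a
LEFT JOIN authors b ON a.author_id = b.id

Result:
title            | author  
-----------------+---------
The Old House    | Brown   
Midnight Sun     | Green   
The Long Road    | NULL    
Quiet Streets    | Mitchell
Silent Waters    | Brown   
Broken Clocks    | NULL    
The Red Mountain | Mitchell
The Glass Key    | Mitchell


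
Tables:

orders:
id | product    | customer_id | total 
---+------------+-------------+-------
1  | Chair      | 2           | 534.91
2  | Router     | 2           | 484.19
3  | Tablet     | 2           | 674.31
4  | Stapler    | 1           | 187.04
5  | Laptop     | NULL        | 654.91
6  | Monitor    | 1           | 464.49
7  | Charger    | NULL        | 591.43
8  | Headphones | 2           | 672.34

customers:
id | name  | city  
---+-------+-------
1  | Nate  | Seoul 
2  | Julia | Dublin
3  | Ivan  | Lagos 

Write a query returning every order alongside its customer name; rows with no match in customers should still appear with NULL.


LEFT JOIN keeps every row from orders (the left table); where customer_id has no match in customers, the customer columns become NULL. Walk through each order:
  - order 1 (Chair): customer_id=2 -> matches Julia
  - order 2 (Router): customer_id=2 -> matches Julia
  - order 3 (Tablet): customer_id=2 -> matches Julia
  - order 4 (Stapler): customer_id=1 -> matches Nate
  - order 5 (Laptop): customer_id=NULL, no match -> kept with NULL
  - order 6 (Monitor): customer_id=1 -> matches Nate
  - order 7 (Charger): customer_id=NULL, no match -> kept with NULL
  - order 8 (Headphones): customer_id=2 -> matches Julia
All 8 rows appear; 2 have NULL customer.

SQL:
SELECT a.product, b.name AS customer
FROM orders a
LEFT JOIN customers b ON a.customer_id = b.id

Result:
product    | customer
-----------+---------
Chair      | Julia   
Router     | Julia   
Tablet     | Julia   
Stapler    | Nate    
Laptop     | NULL    
Monitor    | Nate    
Charger    | NULL    
Headphones | Julia   


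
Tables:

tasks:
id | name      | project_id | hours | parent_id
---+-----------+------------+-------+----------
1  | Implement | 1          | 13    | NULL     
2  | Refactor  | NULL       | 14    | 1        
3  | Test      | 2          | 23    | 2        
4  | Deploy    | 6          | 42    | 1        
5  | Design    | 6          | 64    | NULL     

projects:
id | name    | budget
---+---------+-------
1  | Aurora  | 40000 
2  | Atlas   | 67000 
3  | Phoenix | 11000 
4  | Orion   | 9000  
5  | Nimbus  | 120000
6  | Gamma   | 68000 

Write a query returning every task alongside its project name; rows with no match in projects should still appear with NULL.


LEFT JOIN keeps every row from tasks (the left table); where project_id has no match in projects, the project columns become NULL. Walk through each task:
  - task 1 (Implement): project_id=1 -> matches Aurora
  - task 2 (Refactor): project_id=NULL, no match -> kept with NULL
  - task 3 (Test): project_id=2 -> matches Atlas
  - task 4 (Deploy): project_id=6 -> matches Gamma
  - task 5 (Design): project_id=6 -> matches Gamma
All 5 rows appear; 1 has NULL project.

SQL:
SELECT a.name, b.name AS project
FROM tasks a
LEFT JOIN projects b ON a.project_id = b.id

Result:
name      | project
----------+--------
Implement | Aurora 
Refactor  | NULL   
Test      | Atlas  
Deploy    | Gamma  
Design    | Gamma  


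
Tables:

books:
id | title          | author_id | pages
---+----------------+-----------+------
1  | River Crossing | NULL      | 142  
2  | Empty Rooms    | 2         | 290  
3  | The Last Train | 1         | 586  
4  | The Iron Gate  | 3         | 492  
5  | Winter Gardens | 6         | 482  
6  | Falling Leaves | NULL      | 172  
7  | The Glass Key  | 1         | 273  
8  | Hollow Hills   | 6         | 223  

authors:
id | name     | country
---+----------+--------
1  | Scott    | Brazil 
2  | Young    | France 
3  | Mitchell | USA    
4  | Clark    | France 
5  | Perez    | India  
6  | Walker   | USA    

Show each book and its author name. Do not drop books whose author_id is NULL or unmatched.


LEFT JOIN keeps every row from books (the left table); where author_id has no match in authors, the author columns become NULL. Walk through each book:
  - book 1 (River Crossing): author_id=NULL, no match -> kept with NULL
  - book 2 (Empty Rooms): author_id=2 -> matches Young
  - book 3 (The Last Train): author_id=1 -> matches Scott
  - book 4 (The Iron Gate): author_id=3 -> matches Mitchell
  - book 5 (Winter Gardens): author_id=6 -> matches Walker
  - book 6 (Falling Leaves): author_id=NULL, no match -> kept with NULL
  - book 7 (The Glass Key): author_id=1 -> matches Scott
  - book 8 (Hollow Hills): author_id=6 -> matches Walker
All 8 rows appear; 2 have NULL author.

SQL:
SELECT a.title, b.name AS author
FROM books a
LEFT JOIN authors b ON a.author_id = b.id

Result:
title          | author  
---------------+---------
River Crossing | NULL    
Empty Rooms    | Young   
The Last Train | Scott   
The Iron Gate  | Mitchell
Winter Gardens | Walker  
Falling Leaves | NULL    
The Glass Key  | Scott   
Hollow Hills   | Walker  


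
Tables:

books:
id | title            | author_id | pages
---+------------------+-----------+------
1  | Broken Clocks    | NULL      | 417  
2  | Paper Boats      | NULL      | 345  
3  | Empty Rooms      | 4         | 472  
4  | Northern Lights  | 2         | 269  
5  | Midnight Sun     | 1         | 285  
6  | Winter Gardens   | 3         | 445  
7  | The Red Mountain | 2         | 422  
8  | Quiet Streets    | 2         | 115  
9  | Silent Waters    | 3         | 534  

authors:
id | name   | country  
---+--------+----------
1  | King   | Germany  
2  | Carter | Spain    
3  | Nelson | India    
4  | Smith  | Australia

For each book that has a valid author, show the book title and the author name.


INNER JOIN keeps only books rows whose author_id matches an id in authors. Walk through each book:
  - book 1 (Broken Clocks): author_id=NULL, no match -> dropped
  - book 2 (Paper Boats): author_id=NULL, no match -> dropped
  - book 3 (Empty Rooms): author_id=4 -> matches Smith
  - book 4 (Northern Lights): author_id=2 -> matches Carter
  - book 5 (Midnight Sun): author_id=1 -> matches King
  - book 6 (Winter Gardens): author_id=3 -> matches Nelson
  - book 7 (The Red Mountain): author_id=2 -> matches Carter
  - book 8 (Quiet Streets): author_id=2 -> matches Carter
  - book 9 (Silent Waters): author_id=3 -> matches Nelson
So 2 of 9 rows are dropped.

SQL:
SELECT a.title, b.name AS author
FROM books a
INNER JOIN authors b ON a.author_id = b.id

Result:
title            | author
-----------------+-------
Empty Rooms      | Smith 
Northern Lights  | Carter
Midnight Sun     | King  
Winter Gardens   | Nelson
The Red Mountain | Carter
Quiet Streets    | Carter
Silent Waters    | Nelson
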